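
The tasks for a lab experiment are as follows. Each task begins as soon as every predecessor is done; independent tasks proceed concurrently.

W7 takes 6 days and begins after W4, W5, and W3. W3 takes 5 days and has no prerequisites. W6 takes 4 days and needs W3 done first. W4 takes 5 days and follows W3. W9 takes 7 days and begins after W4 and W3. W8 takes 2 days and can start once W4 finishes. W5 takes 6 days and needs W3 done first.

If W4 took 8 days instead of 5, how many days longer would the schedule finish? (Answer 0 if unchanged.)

3

As given, the longest chain is W3→W4→W9 = 5+5+7 = 17, so the finish is 17 days.
W4 lies on that path, so at 8 days the path becomes 20 days.
The critical path is still W3→W4→W9; finish is now 20 days.
Change in finish: 20 − 17 = +3 days.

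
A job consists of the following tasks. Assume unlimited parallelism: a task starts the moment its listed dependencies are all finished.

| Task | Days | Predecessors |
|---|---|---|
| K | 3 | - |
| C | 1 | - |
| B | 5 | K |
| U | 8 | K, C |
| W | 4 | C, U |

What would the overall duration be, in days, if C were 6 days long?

18

Baseline: K→U→W = 3+8+4 = 15 → 15 days.
The longest path through C is only 13 days, so C has float 2.
New critical path: C→U→W = 6+8+4 = 18 ⇒ 18 days.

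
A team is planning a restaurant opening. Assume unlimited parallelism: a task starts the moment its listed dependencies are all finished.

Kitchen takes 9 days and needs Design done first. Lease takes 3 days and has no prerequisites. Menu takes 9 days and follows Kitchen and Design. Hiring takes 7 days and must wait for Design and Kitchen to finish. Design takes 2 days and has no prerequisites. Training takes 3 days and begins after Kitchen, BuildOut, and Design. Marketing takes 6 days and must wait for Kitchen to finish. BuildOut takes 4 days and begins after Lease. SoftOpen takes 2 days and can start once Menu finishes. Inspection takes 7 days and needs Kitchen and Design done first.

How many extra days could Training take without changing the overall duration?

Critical path: Design→Kitchen→Menu→SoftOpen = 2+9+9+2 = 22, so the finish is 22 days.
Training finishes as early as 14 and must finish by 22.
So Training can slip 22 − 14 = 8 days.

8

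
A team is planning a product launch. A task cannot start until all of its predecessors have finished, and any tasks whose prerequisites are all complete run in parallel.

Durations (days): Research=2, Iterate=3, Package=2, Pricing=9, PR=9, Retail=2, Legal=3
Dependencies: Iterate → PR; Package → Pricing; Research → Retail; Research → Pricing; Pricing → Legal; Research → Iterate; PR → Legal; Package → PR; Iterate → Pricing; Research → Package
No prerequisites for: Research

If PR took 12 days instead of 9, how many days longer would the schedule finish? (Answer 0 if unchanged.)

As given, the longest chain is Research→Iterate→PR→Legal = 2+3+9+3 = 17, so the finish is 17 days.
PR is on the critical path; changing it to 12 makes that path 20 days.
No other chain overtakes it, so the finish is 20 days.
Change in finish: 20 − 17 = +3 days.

3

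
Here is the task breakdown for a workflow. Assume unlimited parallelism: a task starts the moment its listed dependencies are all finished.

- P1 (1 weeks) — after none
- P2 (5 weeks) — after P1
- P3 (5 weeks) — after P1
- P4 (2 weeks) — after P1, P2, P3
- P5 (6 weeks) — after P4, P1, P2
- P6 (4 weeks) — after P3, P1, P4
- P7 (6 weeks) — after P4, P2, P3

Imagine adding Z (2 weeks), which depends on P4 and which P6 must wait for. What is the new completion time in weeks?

Originally the job takes 14 weeks.
With Z inserted, P6 now waits for max(P3, P1, P4, Z).
New critical path: P1→P2→P4→Z→P6 = 1+5+2+2+4 = 14 ⇒ 14 weeks.

14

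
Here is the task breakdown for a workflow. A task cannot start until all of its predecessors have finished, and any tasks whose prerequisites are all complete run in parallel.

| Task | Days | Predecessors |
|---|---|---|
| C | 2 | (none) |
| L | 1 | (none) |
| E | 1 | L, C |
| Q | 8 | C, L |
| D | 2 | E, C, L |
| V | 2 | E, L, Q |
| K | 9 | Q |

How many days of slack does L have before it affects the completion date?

1

The longest chain is C→Q→K = 2+8+9 = 19; overall finish 19 days.
L finishes as early as 1 and must finish by 2.
So L can slip 2 − 1 = 1 day.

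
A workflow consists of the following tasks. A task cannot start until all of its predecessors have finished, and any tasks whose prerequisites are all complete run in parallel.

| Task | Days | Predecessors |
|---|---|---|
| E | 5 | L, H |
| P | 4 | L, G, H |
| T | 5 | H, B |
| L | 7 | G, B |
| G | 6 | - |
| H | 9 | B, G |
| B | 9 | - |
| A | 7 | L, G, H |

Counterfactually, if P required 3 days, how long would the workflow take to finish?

25

Baseline: B→H→A = 9+9+7 = 25 → 25 days.
The longest path through P is only 22 days, so P has float 3.
That remains the longest chain; total 25 days.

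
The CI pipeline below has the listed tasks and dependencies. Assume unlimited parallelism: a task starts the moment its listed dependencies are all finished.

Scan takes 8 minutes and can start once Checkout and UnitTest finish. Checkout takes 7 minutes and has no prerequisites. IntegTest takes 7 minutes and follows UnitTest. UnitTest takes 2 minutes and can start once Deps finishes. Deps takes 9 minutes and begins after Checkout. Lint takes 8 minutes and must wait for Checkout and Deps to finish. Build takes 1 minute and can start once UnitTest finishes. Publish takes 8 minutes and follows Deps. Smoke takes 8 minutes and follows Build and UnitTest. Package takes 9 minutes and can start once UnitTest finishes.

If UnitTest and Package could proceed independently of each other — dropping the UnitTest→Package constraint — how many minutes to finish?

27

With the dependency in place, Checkout→Deps→UnitTest→Build→Smoke = 7+9+2+1+8 = 27 sets the finish at 27 minutes.
Without UnitTest→Package, Package's earliest start moves from 18 to 0.
New critical path: Checkout→Deps→UnitTest→Build→Smoke = 7+9+2+1+8 = 27 ⇒ 27 minutes.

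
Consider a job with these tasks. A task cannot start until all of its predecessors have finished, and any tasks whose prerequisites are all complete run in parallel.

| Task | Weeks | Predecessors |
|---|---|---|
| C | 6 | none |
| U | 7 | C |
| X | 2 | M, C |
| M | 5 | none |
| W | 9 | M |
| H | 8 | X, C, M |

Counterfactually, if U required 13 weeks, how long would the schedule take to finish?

19

The binding path is C→X→H = 6+2+8 = 16; finish at 16 weeks.
U is off the critical path — its longest chain is 13 weeks, giving 3 of slack.
The binding chain switches to C→U = 6+13 = 19; finish 19 weeks.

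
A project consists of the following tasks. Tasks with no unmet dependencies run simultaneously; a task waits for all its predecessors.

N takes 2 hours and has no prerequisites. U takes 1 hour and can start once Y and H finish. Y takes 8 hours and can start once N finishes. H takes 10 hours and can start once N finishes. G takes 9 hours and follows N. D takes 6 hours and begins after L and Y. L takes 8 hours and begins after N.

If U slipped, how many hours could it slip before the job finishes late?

3

Critical path: N→L→D = 2+8+6 = 16, so the finish is 16 hours.
U finishes as early as 13 and must finish by 16.
Float = 16 − 13 = 3.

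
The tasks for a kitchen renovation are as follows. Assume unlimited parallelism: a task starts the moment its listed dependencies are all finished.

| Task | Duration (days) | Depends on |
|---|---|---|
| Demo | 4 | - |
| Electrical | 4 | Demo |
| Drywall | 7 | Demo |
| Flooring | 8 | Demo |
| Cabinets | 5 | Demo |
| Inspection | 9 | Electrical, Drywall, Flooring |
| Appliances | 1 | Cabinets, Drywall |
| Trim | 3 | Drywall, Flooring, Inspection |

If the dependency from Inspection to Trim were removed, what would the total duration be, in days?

Before: longest chain Demo→Flooring→Inspection→Trim = 4+8+9+3 = 24, finish 24.
Without Inspection→Trim, Trim's earliest start moves from 21 to 12.
New critical path: Demo→Flooring→Inspection = 4+8+9 = 21 ⇒ 21 days.

21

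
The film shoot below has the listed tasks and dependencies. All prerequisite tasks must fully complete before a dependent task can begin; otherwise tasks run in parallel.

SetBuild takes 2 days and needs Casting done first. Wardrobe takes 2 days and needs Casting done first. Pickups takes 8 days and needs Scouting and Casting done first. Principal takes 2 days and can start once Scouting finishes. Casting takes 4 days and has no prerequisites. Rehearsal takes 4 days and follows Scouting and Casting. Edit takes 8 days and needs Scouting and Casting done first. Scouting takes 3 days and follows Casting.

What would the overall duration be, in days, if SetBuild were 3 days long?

15

Critical path before the change: Casting→Scouting→Pickups = 4+3+8 = 15 giving 15 days.
The longest path through SetBuild is only 6 days, so SetBuild has float 9.
That remains the longest chain; total 15 days.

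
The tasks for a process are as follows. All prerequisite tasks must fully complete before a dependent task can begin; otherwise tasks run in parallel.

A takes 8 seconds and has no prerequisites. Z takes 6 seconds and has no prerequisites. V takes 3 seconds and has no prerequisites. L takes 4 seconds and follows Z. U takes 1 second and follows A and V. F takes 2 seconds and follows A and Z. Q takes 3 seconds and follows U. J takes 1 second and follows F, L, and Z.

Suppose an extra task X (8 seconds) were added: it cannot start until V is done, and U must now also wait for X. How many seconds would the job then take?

15

Originally the job takes 12 seconds.
With X inserted, U now waits for max(A, V, X).
New critical path: V→X→U→Q = 3+8+1+3 = 15 ⇒ 15 seconds.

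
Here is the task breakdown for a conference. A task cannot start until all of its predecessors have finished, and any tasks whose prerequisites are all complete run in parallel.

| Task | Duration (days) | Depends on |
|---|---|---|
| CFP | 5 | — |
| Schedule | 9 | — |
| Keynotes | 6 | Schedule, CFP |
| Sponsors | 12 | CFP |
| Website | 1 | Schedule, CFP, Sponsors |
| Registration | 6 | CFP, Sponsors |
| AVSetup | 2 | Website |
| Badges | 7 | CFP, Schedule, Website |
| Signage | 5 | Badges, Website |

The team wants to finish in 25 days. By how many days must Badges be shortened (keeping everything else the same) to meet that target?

5

Current finish: 30 days; target: 25.
Badges is on every critical path, so each day cut from Badges cuts the finish by one (this holds down to a finish of 24).
Need 30 − 25 = 5 days off Badges → Badges becomes 2 days, finish becomes 25.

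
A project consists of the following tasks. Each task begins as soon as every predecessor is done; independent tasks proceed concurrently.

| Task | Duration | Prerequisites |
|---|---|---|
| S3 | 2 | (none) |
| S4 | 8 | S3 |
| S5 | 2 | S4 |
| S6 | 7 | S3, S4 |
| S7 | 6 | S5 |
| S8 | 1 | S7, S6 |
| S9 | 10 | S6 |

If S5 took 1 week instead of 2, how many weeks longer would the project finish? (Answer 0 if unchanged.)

0

Baseline: S3→S4→S6→S9 = 2+8+7+10 = 27 → 27 weeks.
S5 is off the critical path — its longest chain is 19 weeks, giving 8 of slack.
No other chain overtakes it, so the finish is 27 weeks.
Change in finish: 27 − 27 = +0 weeks.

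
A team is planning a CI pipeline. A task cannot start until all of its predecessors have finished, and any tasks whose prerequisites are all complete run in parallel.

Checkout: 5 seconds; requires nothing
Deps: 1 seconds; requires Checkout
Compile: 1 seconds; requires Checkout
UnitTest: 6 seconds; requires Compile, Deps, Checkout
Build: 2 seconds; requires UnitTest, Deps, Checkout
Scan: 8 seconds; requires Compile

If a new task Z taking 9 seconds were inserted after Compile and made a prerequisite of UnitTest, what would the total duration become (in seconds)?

23

Originally the schedule takes 14 seconds.
With Z inserted, UnitTest now waits for max(Compile, Deps, Checkout, Z).
New critical path: Checkout→Compile→Z→UnitTest→Build = 5+1+9+6+2 = 23 ⇒ 23 seconds.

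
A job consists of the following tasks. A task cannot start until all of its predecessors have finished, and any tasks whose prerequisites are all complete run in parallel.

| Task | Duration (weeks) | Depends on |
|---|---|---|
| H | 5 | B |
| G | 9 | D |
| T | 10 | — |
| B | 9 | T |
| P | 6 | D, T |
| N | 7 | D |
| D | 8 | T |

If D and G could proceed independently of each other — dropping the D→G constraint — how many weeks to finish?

Before: longest chain T→D→G = 10+8+9 = 27, finish 27.
Without D→G, G's earliest start moves from 18 to 0.
The longest chain is now T→D→N = 10+8+7 = 25, so the project takes 25 weeks.

25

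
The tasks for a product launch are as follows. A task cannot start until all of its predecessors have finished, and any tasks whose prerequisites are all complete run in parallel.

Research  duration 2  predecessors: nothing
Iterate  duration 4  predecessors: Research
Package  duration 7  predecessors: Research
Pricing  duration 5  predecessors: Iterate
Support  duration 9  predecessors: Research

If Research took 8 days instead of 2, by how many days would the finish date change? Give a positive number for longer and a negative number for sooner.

Baseline: Research→Iterate→Pricing = 2+4+5 = 11 → 11 days.
Research lies on that path, so at 8 days the path becomes 17 days.
No other chain overtakes it, so the finish is 17 days.
Change in finish: 17 − 11 = +6 days.

6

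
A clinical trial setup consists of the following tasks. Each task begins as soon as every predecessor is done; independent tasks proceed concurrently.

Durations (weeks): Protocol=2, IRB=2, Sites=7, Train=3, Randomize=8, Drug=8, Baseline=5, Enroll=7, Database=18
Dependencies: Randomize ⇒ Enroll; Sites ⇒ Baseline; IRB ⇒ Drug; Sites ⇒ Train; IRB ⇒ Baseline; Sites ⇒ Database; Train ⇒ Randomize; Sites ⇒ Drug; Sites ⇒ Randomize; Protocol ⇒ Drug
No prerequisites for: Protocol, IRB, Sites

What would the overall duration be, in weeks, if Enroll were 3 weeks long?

25

The binding path is Sites→Train→Randomize→Enroll = 7+3+8+7 = 25; finish at 25 weeks.
Enroll lies on that path, so at 3 weeks the path becomes 21 weeks.
Now Sites→Database = 7+18 = 25 is longest, so the finish becomes 25 weeks.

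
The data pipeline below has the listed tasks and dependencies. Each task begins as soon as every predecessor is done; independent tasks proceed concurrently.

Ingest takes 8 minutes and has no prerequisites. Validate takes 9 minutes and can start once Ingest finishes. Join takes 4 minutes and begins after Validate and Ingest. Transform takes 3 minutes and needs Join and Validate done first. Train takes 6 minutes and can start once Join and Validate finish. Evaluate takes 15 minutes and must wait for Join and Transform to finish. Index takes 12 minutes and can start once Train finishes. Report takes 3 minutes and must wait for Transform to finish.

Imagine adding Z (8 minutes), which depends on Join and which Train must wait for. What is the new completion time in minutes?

Originally the job takes 39 minutes.
With Z inserted, Train now waits for max(Join, Validate, Z).
New critical path: Ingest→Validate→Join→Z→Train→Index = 8+9+4+8+6+12 = 47 ⇒ 47 minutes.

47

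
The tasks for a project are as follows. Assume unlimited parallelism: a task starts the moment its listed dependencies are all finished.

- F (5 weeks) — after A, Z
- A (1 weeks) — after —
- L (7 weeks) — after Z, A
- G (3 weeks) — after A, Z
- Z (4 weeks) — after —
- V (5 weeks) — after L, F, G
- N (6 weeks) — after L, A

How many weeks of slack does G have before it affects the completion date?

5

Z→L→N = 4+7+6 = 17 sets the makespan at 17 weeks.
The longest chain containing G totals 12 weeks.
Slack of G = 9 − 4 = 5 weeks.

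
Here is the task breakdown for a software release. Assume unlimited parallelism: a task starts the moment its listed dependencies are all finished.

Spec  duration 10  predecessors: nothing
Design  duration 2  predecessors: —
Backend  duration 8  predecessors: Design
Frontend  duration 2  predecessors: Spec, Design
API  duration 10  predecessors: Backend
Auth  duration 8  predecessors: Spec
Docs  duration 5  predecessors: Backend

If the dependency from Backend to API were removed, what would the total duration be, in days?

Original critical path: Design→Backend→API = 2+8+10 = 20 ⇒ 20 days.
Without Backend→API, API's earliest start moves from 10 to 0.
New critical path: Spec→Auth = 10+8 = 18 ⇒ 18 days.

18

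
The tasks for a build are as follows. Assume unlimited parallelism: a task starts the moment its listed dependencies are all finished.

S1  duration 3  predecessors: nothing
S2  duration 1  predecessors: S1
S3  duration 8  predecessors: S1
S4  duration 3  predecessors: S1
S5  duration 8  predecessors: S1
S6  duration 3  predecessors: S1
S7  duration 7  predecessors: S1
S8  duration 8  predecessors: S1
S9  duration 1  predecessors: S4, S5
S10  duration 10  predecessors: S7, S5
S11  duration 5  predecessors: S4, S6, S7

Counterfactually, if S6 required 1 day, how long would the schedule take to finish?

Actual critical path: S1→S5→S10 = 3+8+10 = 21 ⇒ 21 days.
The longest path through S6 is only 11 days, so S6 has float 10.
That remains the longest chain; total 21 days.

21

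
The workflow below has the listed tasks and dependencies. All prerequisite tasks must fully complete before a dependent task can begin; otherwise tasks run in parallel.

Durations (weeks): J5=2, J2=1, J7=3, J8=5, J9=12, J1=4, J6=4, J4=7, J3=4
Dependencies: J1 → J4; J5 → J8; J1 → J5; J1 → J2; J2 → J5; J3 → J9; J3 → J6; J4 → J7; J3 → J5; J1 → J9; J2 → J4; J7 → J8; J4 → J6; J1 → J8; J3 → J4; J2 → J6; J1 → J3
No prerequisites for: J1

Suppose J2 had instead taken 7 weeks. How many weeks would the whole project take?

26

Critical path before the change: J1→J3→J4→J7→J8 = 4+4+7+3+5 = 23 giving 23 weeks.
J2 is off the critical path — its longest chain is 20 weeks, giving 3 of slack.
Now J1→J2→J4→J7→J8 = 4+7+7+3+5 = 26 is longest, so the finish becomes 26 weeks.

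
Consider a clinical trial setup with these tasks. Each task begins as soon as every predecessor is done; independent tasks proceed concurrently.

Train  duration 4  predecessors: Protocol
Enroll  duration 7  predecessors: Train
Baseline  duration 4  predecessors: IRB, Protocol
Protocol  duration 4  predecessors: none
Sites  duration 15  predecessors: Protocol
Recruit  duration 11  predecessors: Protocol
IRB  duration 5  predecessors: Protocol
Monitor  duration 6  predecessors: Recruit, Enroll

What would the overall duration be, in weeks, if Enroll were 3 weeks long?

21

The binding path is Protocol→Train→Enroll→Monitor = 4+4+7+6 = 21; finish at 21 weeks.
Since Enroll is critical, the -4 change carries straight to that chain (now 17 weeks).
Now Protocol→Recruit→Monitor = 4+11+6 = 21 is longest, so the finish becomes 21 weeks.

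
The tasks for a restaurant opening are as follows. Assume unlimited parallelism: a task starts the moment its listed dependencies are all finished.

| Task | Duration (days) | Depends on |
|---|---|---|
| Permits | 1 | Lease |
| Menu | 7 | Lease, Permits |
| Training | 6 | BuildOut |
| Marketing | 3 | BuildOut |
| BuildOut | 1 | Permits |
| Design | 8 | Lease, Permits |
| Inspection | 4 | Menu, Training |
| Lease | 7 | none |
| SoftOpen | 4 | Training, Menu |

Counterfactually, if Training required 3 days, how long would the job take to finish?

19

Actual critical path: Lease→Permits→BuildOut→Training→SoftOpen = 7+1+1+6+4 = 19 ⇒ 19 days.
Since Training is critical, the -3 change carries straight to that chain (now 16 days).
New critical path: Lease→Permits→Menu→SoftOpen = 7+1+7+4 = 19 ⇒ 19 days.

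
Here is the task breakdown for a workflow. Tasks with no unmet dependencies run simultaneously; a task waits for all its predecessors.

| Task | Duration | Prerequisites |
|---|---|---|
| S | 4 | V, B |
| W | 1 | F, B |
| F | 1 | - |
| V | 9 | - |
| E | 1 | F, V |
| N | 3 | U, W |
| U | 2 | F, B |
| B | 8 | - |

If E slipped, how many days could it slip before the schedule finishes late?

The longest chain is B→U→N = 8+2+3 = 13; overall finish 13 days.
Longest path through E: 10 days (earliest finish 10, latest finish 13).
Float = 13 − 10 = 3.

3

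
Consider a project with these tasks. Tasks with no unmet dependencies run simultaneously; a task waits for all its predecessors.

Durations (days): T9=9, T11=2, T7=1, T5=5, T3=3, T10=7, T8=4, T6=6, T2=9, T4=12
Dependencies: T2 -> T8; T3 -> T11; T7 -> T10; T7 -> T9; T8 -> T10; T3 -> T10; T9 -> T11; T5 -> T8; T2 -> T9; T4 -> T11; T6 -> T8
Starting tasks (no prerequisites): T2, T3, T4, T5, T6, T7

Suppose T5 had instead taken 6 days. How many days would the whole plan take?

Baseline: T2→T8→T10 = 9+4+7 = 20 → 20 days.
The longest path through T5 is only 16 days, so T5 has float 4.
The critical path is still T2→T8→T10; finish is now 20 days.

20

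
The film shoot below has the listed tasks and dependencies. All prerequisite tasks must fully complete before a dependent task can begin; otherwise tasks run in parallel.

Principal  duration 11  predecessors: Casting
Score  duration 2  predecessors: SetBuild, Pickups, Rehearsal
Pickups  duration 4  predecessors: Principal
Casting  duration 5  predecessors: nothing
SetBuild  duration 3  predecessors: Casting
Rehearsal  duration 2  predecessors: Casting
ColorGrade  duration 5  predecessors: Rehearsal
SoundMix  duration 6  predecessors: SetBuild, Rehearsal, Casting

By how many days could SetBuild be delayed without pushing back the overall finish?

Casting→Principal→Pickups→Score = 5+11+4+2 = 22 sets the makespan at 22 days.
Longest path through SetBuild: 14 days (earliest finish 8, latest finish 16).
Float = 22 − 14 = 8.

8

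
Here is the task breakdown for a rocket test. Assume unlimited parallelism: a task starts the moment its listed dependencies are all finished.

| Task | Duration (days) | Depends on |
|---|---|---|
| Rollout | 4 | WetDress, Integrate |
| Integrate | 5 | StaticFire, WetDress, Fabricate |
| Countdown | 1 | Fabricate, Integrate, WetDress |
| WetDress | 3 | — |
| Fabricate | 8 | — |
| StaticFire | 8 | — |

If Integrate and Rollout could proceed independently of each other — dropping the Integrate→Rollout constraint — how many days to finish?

14

With the dependency in place, Fabricate→Integrate→Rollout = 8+5+4 = 17 sets the finish at 17 days.
Without Integrate→Rollout, Rollout's earliest start moves from 13 to 3.
The longest chain is now Fabricate→Integrate→Countdown = 8+5+1 = 14, so the job takes 14 days.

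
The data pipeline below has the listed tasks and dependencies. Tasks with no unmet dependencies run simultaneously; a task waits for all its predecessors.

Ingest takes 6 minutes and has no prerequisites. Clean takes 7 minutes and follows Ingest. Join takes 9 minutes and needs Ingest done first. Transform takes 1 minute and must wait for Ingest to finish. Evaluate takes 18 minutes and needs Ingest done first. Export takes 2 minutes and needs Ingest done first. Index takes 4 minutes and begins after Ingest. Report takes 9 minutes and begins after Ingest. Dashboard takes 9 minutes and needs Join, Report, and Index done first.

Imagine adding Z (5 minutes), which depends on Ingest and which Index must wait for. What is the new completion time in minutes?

24

Originally the job takes 24 minutes.
With Z inserted, Index now waits for max(Ingest, Z).
New critical path: Ingest→Z→Index→Dashboard = 6+5+4+9 = 24 ⇒ 24 minutes.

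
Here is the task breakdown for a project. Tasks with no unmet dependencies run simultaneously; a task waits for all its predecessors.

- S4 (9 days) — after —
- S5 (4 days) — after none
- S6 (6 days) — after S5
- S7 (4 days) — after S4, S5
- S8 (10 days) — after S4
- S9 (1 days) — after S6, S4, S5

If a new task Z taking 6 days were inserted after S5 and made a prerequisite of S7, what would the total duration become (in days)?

19

Originally the project takes 19 days.
With Z inserted, S7 now waits for max(S4, S5, Z).
New critical path: S4→S8 = 9+10 = 19 ⇒ 19 days.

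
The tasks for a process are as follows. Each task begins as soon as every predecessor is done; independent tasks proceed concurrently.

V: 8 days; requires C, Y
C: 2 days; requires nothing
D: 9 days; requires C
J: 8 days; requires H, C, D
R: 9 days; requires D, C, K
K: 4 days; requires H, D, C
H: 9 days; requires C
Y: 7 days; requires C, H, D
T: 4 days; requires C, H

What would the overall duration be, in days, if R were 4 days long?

Baseline: C→H→Y→V = 2+9+7+8 = 26 → 26 days.
The longest path through R is only 24 days, so R has float 2.
The critical path is still C→H→Y→V; finish is now 26 days.

26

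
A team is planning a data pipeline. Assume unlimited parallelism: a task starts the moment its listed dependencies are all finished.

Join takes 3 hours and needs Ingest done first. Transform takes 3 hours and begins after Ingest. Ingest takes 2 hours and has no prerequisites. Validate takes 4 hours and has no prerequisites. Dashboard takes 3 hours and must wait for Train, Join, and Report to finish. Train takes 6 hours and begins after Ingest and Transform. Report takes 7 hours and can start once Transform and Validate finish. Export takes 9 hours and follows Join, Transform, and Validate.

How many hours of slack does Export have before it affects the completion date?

1

The longest chain is Ingest→Transform→Report→Dashboard = 2+3+7+3 = 15; overall finish 15 hours.
Export finishes as early as 14 and must finish by 15.
So Export can slip 15 − 14 = 1 hour.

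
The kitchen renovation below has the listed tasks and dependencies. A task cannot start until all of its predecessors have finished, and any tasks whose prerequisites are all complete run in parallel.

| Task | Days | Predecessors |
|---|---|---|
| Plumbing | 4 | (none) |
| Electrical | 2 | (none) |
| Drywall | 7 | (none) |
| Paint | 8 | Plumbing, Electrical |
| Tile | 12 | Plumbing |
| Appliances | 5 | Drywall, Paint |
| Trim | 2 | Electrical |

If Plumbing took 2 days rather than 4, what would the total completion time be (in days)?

15

Actual critical path: Plumbing→Paint→Appliances = 4+8+5 = 17 ⇒ 17 days.
Since Plumbing is critical, the -2 change carries straight to that chain (now 15 days).
The critical path is still Plumbing→Paint→Appliances; finish is now 15 days.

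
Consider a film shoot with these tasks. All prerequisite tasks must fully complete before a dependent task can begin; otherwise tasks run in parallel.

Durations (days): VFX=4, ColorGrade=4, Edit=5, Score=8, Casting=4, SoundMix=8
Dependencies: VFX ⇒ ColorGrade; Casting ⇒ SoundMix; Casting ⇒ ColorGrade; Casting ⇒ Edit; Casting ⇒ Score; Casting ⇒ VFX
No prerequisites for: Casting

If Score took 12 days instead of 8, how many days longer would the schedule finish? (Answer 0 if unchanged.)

4

Baseline: Casting→Score = 4+8 = 12 → 12 days.
Score is on the critical path; changing it to 12 makes that path 16 days.
The critical path is still Casting→Score; finish is now 16 days.
Change in finish: 16 − 12 = +4 days.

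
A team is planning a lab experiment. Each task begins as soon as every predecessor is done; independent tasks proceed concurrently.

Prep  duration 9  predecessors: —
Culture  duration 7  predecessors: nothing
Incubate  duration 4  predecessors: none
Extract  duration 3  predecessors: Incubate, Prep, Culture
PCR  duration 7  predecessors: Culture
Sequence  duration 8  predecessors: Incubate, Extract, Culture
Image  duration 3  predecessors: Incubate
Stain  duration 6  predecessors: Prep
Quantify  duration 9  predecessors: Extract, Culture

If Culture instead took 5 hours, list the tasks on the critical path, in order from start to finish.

The binding path is Prep→Extract→Quantify = 9+3+9 = 21; finish at 21 hours.
Culture is off the critical path — its longest chain is 19 hours, giving 2 of slack.
The critical path is still Prep→Extract→Quantify; finish is now 21 hours.

Prep, Extract, Quantify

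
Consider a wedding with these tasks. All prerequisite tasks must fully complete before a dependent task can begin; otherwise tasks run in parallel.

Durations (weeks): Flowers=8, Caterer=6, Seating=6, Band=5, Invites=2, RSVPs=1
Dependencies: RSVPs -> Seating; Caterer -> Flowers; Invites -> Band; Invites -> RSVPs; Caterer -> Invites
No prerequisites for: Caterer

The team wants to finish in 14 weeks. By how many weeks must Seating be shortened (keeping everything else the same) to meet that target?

Current finish: 15 weeks; target: 14.
Seating is on every critical path, so each week cut from Seating cuts the finish by one (this holds down to a finish of 14).
Need 15 − 14 = 1 week off Seating → Seating becomes 5 weeks, finish becomes 14.

1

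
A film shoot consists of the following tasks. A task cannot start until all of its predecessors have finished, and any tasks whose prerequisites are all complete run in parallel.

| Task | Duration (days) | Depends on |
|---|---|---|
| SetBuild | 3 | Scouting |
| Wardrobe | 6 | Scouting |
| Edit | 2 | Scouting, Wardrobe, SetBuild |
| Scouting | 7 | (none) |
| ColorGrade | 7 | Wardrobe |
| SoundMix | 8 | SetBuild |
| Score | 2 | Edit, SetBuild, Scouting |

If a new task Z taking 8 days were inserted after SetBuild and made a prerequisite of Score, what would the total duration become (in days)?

20

Originally the film shoot takes 20 days.
With Z inserted, Score now waits for max(Edit, SetBuild, Scouting, Z).
New critical path: Scouting→SetBuild→Z→Score = 7+3+8+2 = 20 ⇒ 20 days.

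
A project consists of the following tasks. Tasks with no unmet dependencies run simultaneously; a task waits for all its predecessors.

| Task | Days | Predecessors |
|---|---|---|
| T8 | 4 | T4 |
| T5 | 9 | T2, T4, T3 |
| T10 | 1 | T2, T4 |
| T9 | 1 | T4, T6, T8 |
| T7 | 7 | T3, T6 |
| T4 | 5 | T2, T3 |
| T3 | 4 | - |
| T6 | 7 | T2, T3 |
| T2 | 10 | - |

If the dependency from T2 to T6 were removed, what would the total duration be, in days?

Before: longest chain T2→T4→T5 = 10+5+9 = 24, finish 24.
Without T2→T6, T6's earliest start moves from 10 to 4.
The longest chain is now T2→T4→T5 = 10+5+9 = 24, so the plan takes 24 days.

24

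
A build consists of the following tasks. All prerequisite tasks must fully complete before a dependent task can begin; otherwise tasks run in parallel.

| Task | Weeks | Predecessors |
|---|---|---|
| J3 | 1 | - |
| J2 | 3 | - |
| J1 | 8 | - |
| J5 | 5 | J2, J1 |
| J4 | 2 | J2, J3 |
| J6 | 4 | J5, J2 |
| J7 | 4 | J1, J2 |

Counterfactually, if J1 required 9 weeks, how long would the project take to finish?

Baseline: J1→J5→J6 = 8+5+4 = 17 → 17 weeks.
J1 is on the critical path; changing it to 9 makes that path 18 weeks.
No other chain overtakes it, so the finish is 18 weeks.

18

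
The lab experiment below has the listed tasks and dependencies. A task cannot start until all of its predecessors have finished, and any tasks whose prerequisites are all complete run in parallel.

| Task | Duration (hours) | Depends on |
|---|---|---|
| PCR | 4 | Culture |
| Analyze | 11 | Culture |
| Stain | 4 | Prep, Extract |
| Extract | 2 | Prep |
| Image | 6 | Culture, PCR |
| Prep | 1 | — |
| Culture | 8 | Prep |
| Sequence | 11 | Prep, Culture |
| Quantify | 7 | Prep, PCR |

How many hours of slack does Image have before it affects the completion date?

1

Critical path: Prep→Culture→PCR→Quantify = 1+8+4+7 = 20, so the finish is 20 hours.
The longest chain containing Image totals 19 hours.
Float = 20 − 19 = 1.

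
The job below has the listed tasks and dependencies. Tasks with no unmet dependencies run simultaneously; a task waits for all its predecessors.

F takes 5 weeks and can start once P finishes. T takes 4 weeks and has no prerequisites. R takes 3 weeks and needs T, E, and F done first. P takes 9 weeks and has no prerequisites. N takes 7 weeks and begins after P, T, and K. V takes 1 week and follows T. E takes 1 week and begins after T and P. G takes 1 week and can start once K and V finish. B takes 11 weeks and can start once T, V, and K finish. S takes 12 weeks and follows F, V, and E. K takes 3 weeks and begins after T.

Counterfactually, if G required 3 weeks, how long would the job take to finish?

26

Baseline: P→F→S = 9+5+12 = 26 → 26 weeks.
G is off the critical path — its longest chain is 8 weeks, giving 18 of slack.
No other chain overtakes it, so the finish is 26 weeks.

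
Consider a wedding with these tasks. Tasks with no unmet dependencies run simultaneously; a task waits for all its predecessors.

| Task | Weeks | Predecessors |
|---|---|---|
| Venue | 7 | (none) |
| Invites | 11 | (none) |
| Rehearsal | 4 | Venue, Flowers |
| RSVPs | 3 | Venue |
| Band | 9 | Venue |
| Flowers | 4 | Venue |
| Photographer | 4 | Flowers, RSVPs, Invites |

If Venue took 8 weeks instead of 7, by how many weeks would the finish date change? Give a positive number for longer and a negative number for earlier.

1

As given, the longest chain is Venue→Band = 7+9 = 16, so the finish is 16 weeks.
Venue lies on that path, so at 8 weeks the path becomes 17 weeks.
That remains the longest chain; total 17 weeks.
Change in finish: 17 − 16 = +1 weeks.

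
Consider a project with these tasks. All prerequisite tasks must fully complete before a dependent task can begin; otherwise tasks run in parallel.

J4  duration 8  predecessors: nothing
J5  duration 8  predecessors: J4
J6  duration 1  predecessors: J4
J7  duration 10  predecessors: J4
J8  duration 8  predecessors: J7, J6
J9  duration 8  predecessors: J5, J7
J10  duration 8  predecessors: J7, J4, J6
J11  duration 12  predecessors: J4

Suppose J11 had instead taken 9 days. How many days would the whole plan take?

The binding path is J4→J7→J8 = 8+10+8 = 26; finish at 26 days.
J11 has 6 days of float (longest path through it is 20).
No other chain overtakes it, so the finish is 26 days.

26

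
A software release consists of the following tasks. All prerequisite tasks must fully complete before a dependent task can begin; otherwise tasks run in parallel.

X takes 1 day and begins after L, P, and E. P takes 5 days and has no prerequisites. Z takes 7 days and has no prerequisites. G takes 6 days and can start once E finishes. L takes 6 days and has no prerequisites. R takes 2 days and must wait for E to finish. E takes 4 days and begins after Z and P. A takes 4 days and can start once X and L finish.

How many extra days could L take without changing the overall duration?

6

Critical path: Z→E→G = 7+4+6 = 17, so the finish is 17 days.
L finishes as early as 6 and must finish by 12.
Float = 17 − 11 = 6.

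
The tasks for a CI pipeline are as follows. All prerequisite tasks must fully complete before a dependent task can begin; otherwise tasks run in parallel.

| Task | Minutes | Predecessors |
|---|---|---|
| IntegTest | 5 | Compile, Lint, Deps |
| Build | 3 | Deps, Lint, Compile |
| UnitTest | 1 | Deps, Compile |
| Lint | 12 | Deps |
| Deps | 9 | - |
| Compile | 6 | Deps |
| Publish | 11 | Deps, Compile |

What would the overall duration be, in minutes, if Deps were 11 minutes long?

28

Baseline: Deps→Compile→Publish = 9+6+11 = 26 → 26 minutes.
Deps is on the critical path; changing it to 11 makes that path 28 minutes.
The critical path is still Deps→Compile→Publish; finish is now 28 minutes.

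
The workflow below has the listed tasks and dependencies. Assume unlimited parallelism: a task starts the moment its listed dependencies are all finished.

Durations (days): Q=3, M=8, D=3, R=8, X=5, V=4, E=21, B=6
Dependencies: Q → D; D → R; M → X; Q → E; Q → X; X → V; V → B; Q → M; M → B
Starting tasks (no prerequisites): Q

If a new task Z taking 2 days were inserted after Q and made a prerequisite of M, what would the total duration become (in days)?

Originally the project takes 26 days.
With Z inserted, M now waits for max(Q, Z).
New critical path: Q→Z→M→X→V→B = 3+2+8+5+4+6 = 28 ⇒ 28 days.

28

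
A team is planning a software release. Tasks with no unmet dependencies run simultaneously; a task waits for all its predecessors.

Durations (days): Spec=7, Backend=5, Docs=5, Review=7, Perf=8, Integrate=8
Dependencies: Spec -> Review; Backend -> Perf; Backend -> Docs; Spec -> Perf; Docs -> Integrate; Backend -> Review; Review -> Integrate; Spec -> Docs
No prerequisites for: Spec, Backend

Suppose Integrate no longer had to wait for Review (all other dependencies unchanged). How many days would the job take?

20

Original critical path: Spec→Review→Integrate = 7+7+8 = 22 ⇒ 22 days.
Without Review→Integrate, Integrate's earliest start moves from 14 to 12.
The longest chain is now Spec→Docs→Integrate = 7+5+8 = 20, so the job takes 20 days.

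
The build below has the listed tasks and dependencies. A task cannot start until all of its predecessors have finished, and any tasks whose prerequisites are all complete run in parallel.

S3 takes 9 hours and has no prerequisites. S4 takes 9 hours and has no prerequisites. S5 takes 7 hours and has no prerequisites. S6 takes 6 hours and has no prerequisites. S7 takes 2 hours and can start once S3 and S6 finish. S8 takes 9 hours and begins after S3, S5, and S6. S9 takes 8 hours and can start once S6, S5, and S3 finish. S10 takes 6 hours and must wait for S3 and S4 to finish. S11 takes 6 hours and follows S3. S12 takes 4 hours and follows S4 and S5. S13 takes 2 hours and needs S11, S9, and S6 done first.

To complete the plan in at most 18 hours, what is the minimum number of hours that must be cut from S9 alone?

1

Current finish: 19 hours; target: 18.
S9 is on every critical path, so each hour cut from S9 cuts the finish by one (this holds down to a finish of 18).
Need 19 − 18 = 1 hour off S9 → S9 becomes 7 hours, finish becomes 18.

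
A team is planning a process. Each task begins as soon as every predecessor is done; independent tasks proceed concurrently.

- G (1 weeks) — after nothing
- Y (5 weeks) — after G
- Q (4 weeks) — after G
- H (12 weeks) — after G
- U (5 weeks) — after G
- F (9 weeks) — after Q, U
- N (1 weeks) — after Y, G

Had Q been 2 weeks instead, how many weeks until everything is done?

15

Baseline: G→U→F = 1+5+9 = 15 → 15 weeks.
Q is off the critical path — its longest chain is 14 weeks, giving 1 of slack.
The critical path is still G→U→F; finish is now 15 weeks.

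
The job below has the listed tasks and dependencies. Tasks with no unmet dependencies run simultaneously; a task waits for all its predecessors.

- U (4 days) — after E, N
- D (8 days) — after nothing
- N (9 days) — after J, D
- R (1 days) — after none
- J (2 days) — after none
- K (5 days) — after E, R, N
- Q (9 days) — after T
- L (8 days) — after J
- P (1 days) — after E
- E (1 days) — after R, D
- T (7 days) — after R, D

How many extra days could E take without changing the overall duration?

Critical path: D→T→Q = 8+7+9 = 24, so the finish is 24 days.
The longest chain containing E totals 14 days.
Float = 24 − 14 = 10.

10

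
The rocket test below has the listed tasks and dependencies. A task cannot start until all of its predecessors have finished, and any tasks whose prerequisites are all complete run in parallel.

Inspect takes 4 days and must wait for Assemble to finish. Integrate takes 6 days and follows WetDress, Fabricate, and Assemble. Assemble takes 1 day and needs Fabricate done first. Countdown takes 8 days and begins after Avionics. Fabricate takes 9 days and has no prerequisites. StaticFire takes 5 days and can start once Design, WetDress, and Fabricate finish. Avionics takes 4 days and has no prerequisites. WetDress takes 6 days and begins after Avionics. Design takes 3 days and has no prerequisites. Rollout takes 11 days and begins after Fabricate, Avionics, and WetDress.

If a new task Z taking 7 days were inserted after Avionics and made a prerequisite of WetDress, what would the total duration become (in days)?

28

Originally the project takes 21 days.
With Z inserted, WetDress now waits for max(Avionics, Z).
New critical path: Avionics→Z→WetDress→Rollout = 4+7+6+11 = 28 ⇒ 28 days.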